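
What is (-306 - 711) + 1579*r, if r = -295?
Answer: -466822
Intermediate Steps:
(-306 - 711) + 1579*r = (-306 - 711) + 1579*(-295) = -1017 - 465805 = -466822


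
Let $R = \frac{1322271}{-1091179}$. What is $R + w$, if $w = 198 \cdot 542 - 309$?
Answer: $\frac{116762468982}{1091179} \approx 1.0701 \cdot 10^{5}$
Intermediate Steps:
$w = 107007$ ($w = 107316 - 309 = 107007$)
$R = - \frac{1322271}{1091179}$ ($R = 1322271 \left(- \frac{1}{1091179}\right) = - \frac{1322271}{1091179} \approx -1.2118$)
$R + w = - \frac{1322271}{1091179} + 107007 = \frac{116762468982}{1091179}$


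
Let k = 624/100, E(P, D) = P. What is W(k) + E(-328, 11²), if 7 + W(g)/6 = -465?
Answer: -3160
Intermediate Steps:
k = 156/25 (k = 624*(1/100) = 156/25 ≈ 6.2400)
W(g) = -2832 (W(g) = -42 + 6*(-465) = -42 - 2790 = -2832)
W(k) + E(-328, 11²) = -2832 - 328 = -3160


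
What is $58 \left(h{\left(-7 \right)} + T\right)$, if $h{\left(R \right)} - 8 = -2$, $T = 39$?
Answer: $2610$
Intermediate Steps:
$h{\left(R \right)} = 6$ ($h{\left(R \right)} = 8 - 2 = 6$)
$58 \left(h{\left(-7 \right)} + T\right) = 58 \left(6 + 39\right) = 58 \cdot 45 = 2610$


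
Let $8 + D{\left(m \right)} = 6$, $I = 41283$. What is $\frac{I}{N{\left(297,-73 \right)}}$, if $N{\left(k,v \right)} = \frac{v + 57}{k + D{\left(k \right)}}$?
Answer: $- \frac{12178485}{16} \approx -7.6116 \cdot 10^{5}$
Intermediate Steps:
$D{\left(m \right)} = -2$ ($D{\left(m \right)} = -8 + 6 = -2$)
$N{\left(k,v \right)} = \frac{57 + v}{-2 + k}$ ($N{\left(k,v \right)} = \frac{v + 57}{k - 2} = \frac{57 + v}{-2 + k}$)
$\frac{I}{N{\left(297,-73 \right)}} = \frac{41283}{\frac{1}{-2 + 297} \left(57 - 73\right)} = \frac{41283}{\frac{1}{295} \left(-16\right)} = \frac{41283}{- \frac{16}{295}} = 41283 \left(- \frac{295}{16}\right) = - \frac{12178485}{16}$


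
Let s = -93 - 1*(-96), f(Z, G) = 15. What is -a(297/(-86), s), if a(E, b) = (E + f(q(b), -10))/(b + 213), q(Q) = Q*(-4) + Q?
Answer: -331/6192 ≈ -0.053456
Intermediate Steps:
q(Q) = -3*Q (q(Q) = -4*Q + Q = -3*Q)
s = 3 (s = -93 + 96 = 3)
a(E, b) = (15 + E)/(213 + b) (a(E, b) = (E + 15)/(b + 213) = (15 + E)/(213 + b))
-a(297/(-86), s) = -(15 + 297/(-86))/(213 + 3) = -(15 + 297*(-1/86))/216 = -(15 - 297/86)/216 = -993/(216*86) = -1*331/6192 = -331/6192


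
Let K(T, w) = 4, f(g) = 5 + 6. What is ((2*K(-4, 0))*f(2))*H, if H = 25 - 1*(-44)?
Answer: 6072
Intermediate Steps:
f(g) = 11
H = 69 (H = 25 + 44 = 69)
((2*K(-4, 0))*f(2))*H = ((2*4)*11)*69 = (8*11)*69 = 88*69 = 6072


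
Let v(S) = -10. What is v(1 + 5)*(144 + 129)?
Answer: -2730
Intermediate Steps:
v(1 + 5)*(144 + 129) = -10*(144 + 129) = -10*273 = -2730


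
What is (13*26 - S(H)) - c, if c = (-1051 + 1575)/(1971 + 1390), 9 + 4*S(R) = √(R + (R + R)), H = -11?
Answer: 4572225/13444 - I*√33/4 ≈ 340.09 - 1.4361*I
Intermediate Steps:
S(R) = -9/4 + √3*√R/4 (S(R) = -9/4 + √(R + (R + R))/4 = -9/4 + √(R + 2*R)/4 = -9/4 + √(3*R)/4 = -9/4 + (√3*√R)/4 = -9/4 + √3*√R/4)
c = 524/3361 ≈ 0.15591
(13*26 - S(H)) - c = (13*26 - (-9/4 + √3*√(-11)/4)) - 1*524/3361 = (338 - (-9/4 + √3*(I*√11)/4)) - 524/3361 = (338 - (-9/4 + I*√33/4)) - 524/3361 = (338 + (9/4 - I*√33/4)) - 524/3361 = (1361/4 - I*√33/4) - 524/3361 = 4572225/13444 - I*√33/4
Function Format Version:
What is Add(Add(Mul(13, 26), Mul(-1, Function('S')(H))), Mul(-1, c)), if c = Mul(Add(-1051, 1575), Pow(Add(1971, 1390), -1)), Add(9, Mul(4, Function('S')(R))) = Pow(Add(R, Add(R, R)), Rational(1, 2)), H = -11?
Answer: Add(Rational(4572225, 13444), Mul(Rational(-1, 4), I, Pow(33, Rational(1, 2)))) ≈ Add(340.09, Mul(-1.4361, I))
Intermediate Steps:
Function('S')(R) = Add(Rational(-9, 4), Mul(Rational(1, 4), Pow(3, Rational(1, 2)), Pow(R, Rational(1, 2)))) (Function('S')(R) = Add(Rational(-9, 4), Mul(Rational(1, 4), Pow(Add(R, Add(R, R)), Rational(1, 2)))) = Add(Rational(-9, 4), Mul(Rational(1, 4), Pow(Add(R, Mul(2, R)), Rational(1, 2)))) = Add(Rational(-9, 4), Mul(Rational(1, 4), Pow(Mul(3, R), Rational(1, 2)))) = Add(Rational(-9, 4), Mul(Rational(1, 4), Mul(Pow(3, Rational(1, 2)), Pow(R, Rational(1, 2))))) = Add(Rational(-9, 4), Mul(Rational(1, 4), Pow(3, Rational(1, 2)), Pow(R, Rational(1, 2)))))
c = Rational(524, 3361) (c = Mul(524, Pow(3361, -1)) = Mul(524, Rational(1, 3361)) = Rational(524, 3361) ≈ 0.15591)
Add(Add(Mul(13, 26), Mul(-1, Function('S')(H))), Mul(-1, c)) = Add(Add(Mul(13, 26), Mul(-1, Add(Rational(-9, 4), Mul(Rational(1, 4), Pow(3, Rational(1, 2)), Pow(-11, Rational(1, 2)))))), Mul(-1, Rational(524, 3361))) = Add(Add(338, Mul(-1, Add(Rational(-9, 4), Mul(Rational(1, 4), Pow(3, Rational(1, 2)), Mul(I, Pow(11, Rational(1, 2))))))), Rational(-524, 3361)) = Add(Add(338, Mul(-1, Add(Rational(-9, 4), Mul(Rational(1, 4), I, Pow(33, Rational(1, 2)))))), Rational(-524, 3361)) = Add(Add(338, Add(Rational(9, 4), Mul(Rational(-1, 4), I, Pow(33, Rational(1, 2))))), Rational(-524, 3361)) = Add(Add(Rational(1361, 4), Mul(Rational(-1, 4), I, Pow(33, Rational(1, 2)))), Rational(-524, 3361)) = Add(Rational(4572225, 13444), Mul(Rational(-1, 4), I, Pow(33, Rational(1, 2))))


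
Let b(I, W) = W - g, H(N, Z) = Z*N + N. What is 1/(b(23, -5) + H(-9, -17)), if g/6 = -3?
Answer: 1/157 ≈ 0.0063694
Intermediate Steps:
g = -18 (g = 6*(-3) = -18)
H(N, Z) = N + N*Z (H(N, Z) = N*Z + N = N + N*Z)
b(I, W) = 18 + W (b(I, W) = W - 1*(-18) = W + 18 = 18 + W)
1/(b(23, -5) + H(-9, -17)) = 1/((18 - 5) - 9*(1 - 17)) = 1/(13 - 9*(-16)) = 1/(13 + 144) = 1/157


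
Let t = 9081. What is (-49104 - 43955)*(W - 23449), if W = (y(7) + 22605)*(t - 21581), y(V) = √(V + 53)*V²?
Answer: 26297165827991 + 113997275000*√15 ≈ 2.6739e+13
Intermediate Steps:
y(V) = V²*√(53 + V) (y(V) = √(53 + V)*V² = V²*√(53 + V))
W = -282562500 - 1225000*√15 (W = (7²*√(53 + 7) + 22605)*(9081 - 21581) = (49*√60 + 22605)*(-12500) = (49*(2*√15) + 22605)*(-12500) = (98*√15 + 22605)*(-12500) = (22605 + 98*√15)*(-12500) = -282562500 - 1225000*√15 ≈ -2.8731e+8)
(-49104 - 43955)*(W - 23449) = (-49104 - 43955)*((-282562500 - 1225000*√15) - 23449) = -93059*(-282585949 - 1225000*√15) = 26297165827991 + 113997275000*√15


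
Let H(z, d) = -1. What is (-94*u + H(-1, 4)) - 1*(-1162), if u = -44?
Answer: 5297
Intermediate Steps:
(-94*u + H(-1, 4)) - 1*(-1162) = (-94*(-44) - 1) - 1*(-1162) = (4136 - 1) + 1162 = 4135 + 1162 = 5297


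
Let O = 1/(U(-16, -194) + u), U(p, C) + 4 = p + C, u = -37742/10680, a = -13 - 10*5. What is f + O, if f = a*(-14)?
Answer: 1024553202/1161631 ≈ 882.00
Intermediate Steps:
a = -63 (a = -13 - 50 = -63)
u = -18871/5340 (u = -37742*1/10680 = -18871/5340 ≈ -3.5339)
U(p, C) = -4 + C + p (U(p, C) = -4 + (p + C) = -4 + (C + p) = -4 + C + p)
O = -5340/1161631 (O = 1/((-4 - 194 - 16) - 18871/5340) = 1/(-214 - 18871/5340) = 1/(-1161631/5340) = -5340/1161631 ≈ -0.0045970)
f = 882 (f = -63*(-14) = 882)
f + O = 882 - 5340/1161631 = 1024553202/1161631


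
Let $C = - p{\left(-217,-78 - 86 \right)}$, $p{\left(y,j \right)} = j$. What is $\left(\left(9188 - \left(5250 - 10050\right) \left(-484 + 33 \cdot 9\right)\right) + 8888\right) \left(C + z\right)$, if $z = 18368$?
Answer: $-16299338768$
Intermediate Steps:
$C = 164$ ($C = - (-78 - 86) = \left(-1\right) \left(-164\right) = 164$)
$\left(\left(9188 - \left(5250 - 10050\right) \left(-484 + 33 \cdot 9\right)\right) + 8888\right) \left(C + z\right) = \left(\left(9188 - \left(5250 - 10050\right) \left(-484 + 33 \cdot 9\right)\right) + 8888\right) \left(164 + 18368\right) = \left(\left(9188 - - 4800 \left(-484 + 297\right)\right) + 8888\right) 18532 = \left(\left(9188 - \left(-4800\right) \left(-187\right)\right) + 8888\right) 18532 = \left(\left(9188 - 897600\right) + 8888\right) 18532 = \left(-888412 + 8888\right) 18532 = \left(-879524\right) 18532 = -16299338768$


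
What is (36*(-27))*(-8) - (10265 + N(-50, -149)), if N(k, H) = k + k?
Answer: -2389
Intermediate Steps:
N(k, H) = 2*k
(36*(-27))*(-8) - (10265 + N(-50, -149)) = (36*(-27))*(-8) - (10265 + 2*(-50)) = -972*(-8) - (10265 - 100) = 7776 - 1*10165 = 7776 - 10165 = -2389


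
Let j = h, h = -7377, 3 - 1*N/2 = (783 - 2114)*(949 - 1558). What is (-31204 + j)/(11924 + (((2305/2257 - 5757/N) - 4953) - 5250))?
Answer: -47055188869728/2100261866351 ≈ -22.404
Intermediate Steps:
N = -1621152 (N = 6 - 2*(783 - 2114)*(949 - 1558) = 6 - (-2662)*(-609) = 6 - 2*810579 = 6 - 1621158 = -1621152)
j = -7377
(-31204 + j)/(11924 + (((2305/2257 - 5757/N) - 4953) - 5250)) = (-31204 - 7377)/(11924 + (((2305/2257 - 5757/(-1621152)) - 4953) - 5250)) = -38581/(11924 + (((2305*(1/2257) - 5757*(-1/1621152)) - 4953) - 5250)) = -38581/(11924 + (((2305/2257 + 1919/540384) - 4953) - 5250)) = -38581/(11924 + ((1249916303/1219646688 - 4953) - 5250)) = -38581/(11924 + (-6039660129361/1219646688 - 5250)) = -38581/(11924 - 12442805241361/1219646688) = -38581/2100261866351/1219646688 = -38581*1219646688/2100261866351 = -47055188869728/2100261866351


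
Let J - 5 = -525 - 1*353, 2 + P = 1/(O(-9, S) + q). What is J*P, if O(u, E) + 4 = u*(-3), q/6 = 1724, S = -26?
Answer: 18099909/10367 ≈ 1745.9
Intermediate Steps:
q = 10344 (q = 6*1724 = 10344)
O(u, E) = -4 - 3*u (O(u, E) = -4 + u*(-3) = -4 - 3*u)
P = -20733/10367 (P = -2 + 1/((-4 - 3*(-9)) + 10344) = -2 + 1/((-4 + 27) + 10344) = -2 + 1/(23 + 10344) = -2 + 1/10367 = -20733/10367 ≈ -1.9999)
J = -873 (J = 5 + (-525 - 1*353) = 5 + (-525 - 353) = 5 - 878 = -873)
J*P = -873*(-20733/10367) = 18099909/10367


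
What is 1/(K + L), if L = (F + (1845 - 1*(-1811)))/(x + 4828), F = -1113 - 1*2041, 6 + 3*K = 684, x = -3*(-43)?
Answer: 4957/1120784 ≈ 0.0044228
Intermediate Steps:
x = 129
K = 226 (K = -2 + (⅓)*684 = -2 + 228 = 226)
F = -3154 (F = -1113 - 2041 = -3154)
L = 502/4957 (L = (-3154 + (1845 - 1*(-1811)))/(129 + 4828) = (-3154 + (1845 + 1811))/4957 = (-3154 + 3656)*(1/4957) = 502*(1/4957) = 502/4957 ≈ 0.10127)
1/(K + L) = 1/(226 + 502/4957) = 1/(1120784/4957) = 4957/1120784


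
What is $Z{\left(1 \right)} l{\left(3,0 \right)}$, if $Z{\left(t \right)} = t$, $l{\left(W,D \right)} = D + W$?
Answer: $3$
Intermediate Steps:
$Z{\left(1 \right)} l{\left(3,0 \right)} = 1 \left(0 + 3\right) = 1 \cdot 3 = 3$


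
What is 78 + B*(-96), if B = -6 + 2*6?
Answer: -498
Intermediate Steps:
B = 6 (B = -6 + 12 = 6)
78 + B*(-96) = 78 + 6*(-96) = 78 - 576 = -498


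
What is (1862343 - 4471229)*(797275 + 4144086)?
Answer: -12891447533846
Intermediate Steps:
(1862343 - 4471229)*(797275 + 4144086) = -2608886*4941361 = -12891447533846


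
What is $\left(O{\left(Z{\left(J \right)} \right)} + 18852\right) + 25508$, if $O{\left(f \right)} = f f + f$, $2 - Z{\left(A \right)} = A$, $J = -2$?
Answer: $44380$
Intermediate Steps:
$Z{\left(A \right)} = 2 - A$
$O{\left(f \right)} = f + f^{2}$ ($O{\left(f \right)} = f^{2} + f = f + f^{2}$)
$\left(O{\left(Z{\left(J \right)} \right)} + 18852\right) + 25508 = \left(\left(2 - -2\right) \left(1 + \left(2 - -2\right)\right) + 18852\right) + 25508 = \left(\left(2 + 2\right) \left(1 + \left(2 + 2\right)\right) + 18852\right) + 25508 = \left(4 \left(1 + 4\right) + 18852\right) + 25508 = \left(4 \cdot 5 + 18852\right) + 25508 = \left(20 + 18852\right) + 25508 = 18872 + 25508 = 44380$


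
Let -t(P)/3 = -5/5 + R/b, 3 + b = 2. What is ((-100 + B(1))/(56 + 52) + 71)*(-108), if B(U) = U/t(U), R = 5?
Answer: -136225/18 ≈ -7568.1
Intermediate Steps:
b = -1 (b = -3 + 2 = -1)
t(P) = 18 (t(P) = -3*(-5/5 + 5/(-1)) = -3*(-5*⅕ + 5*(-1)) = -3*(-1 - 5) = -3*(-6) = 18)
B(U) = U/18
((-100 + B(1))/(56 + 52) + 71)*(-108) = ((-100 + (1/18)*1)/(56 + 52) + 71)*(-108) = ((-100 + 1/18)/108 + 71)*(-108) = (-1799/18*1/108 + 71)*(-108) = (-1799/1944 + 71)*(-108) = (136225/1944)*(-108) = -136225/18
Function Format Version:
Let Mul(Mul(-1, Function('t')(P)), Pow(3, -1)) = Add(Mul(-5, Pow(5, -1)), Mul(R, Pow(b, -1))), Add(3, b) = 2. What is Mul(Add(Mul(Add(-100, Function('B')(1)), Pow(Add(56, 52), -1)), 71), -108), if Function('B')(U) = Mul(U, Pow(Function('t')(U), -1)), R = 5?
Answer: Rational(-136225, 18) ≈ -7568.1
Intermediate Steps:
b = -1 (b = Add(-3, 2) = -1)
Function('t')(P) = 18 (Function('t')(P) = Mul(-3, Add(Mul(-5, Pow(5, -1)), Mul(5, Pow(-1, -1)))) = Mul(-3, Add(Mul(-5, Rational(1, 5)), Mul(5, -1))) = Mul(-3, Add(-1, -5)) = Mul(-3, -6) = 18)
Function('B')(U) = Mul(Rational(1, 18), U) (Function('B')(U) = Mul(U, Pow(18, -1)) = Mul(U, Rational(1, 18)) = Mul(Rational(1, 18), U))
Mul(Add(Mul(Add(-100, Function('B')(1)), Pow(Add(56, 52), -1)), 71), -108) = Mul(Add(Mul(Add(-100, Mul(Rational(1, 18), 1)), Pow(Add(56, 52), -1)), 71), -108) = Mul(Add(Mul(Add(-100, Rational(1, 18)), Pow(108, -1)), 71), -108) = Mul(Add(Mul(Rational(-1799, 18), Rational(1, 108)), 71), -108) = Mul(Add(Rational(-1799, 1944), 71), -108) = Mul(Rational(136225, 1944), -108) = Rational(-136225, 18)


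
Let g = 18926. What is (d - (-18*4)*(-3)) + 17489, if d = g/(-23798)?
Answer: 205521964/11899 ≈ 17272.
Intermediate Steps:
d = -9463/11899 (d = 18926/(-23798) = 18926*(-1/23798) = -9463/11899 ≈ -0.79528)
(d - (-18*4)*(-3)) + 17489 = (-9463/11899 - (-18*4)*(-3)) + 17489 = (-9463/11899 - (-72)*(-3)) + 17489 = (-9463/11899 - 1*216) + 17489 = (-9463/11899 - 216) + 17489 = -2579647/11899 + 17489 = 205521964/11899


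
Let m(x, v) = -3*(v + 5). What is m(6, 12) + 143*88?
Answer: 12533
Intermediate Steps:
m(x, v) = -15 - 3*v (m(x, v) = -3*(5 + v) = -15 - 3*v)
m(6, 12) + 143*88 = (-15 - 3*12) + 143*88 = (-15 - 36) + 12584 = -51 + 12584 = 12533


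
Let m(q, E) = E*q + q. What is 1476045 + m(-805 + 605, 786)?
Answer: 1318645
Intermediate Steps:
m(q, E) = q + E*q
1476045 + m(-805 + 605, 786) = 1476045 + (-805 + 605)*(1 + 786) = 1476045 - 200*787 = 1476045 - 157400 = 1318645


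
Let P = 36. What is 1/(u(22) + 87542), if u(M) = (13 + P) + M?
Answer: 1/87613 ≈ 1.1414e-5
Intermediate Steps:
u(M) = 49 + M (u(M) = (13 + 36) + M = 49 + M)
1/(u(22) + 87542) = 1/((49 + 22) + 87542) = 1/(71 + 87542) = 1/87613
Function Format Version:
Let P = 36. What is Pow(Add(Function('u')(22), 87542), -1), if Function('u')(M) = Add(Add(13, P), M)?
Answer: Rational(1, 87613) ≈ 1.1414e-5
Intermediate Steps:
Function('u')(M) = Add(49, M) (Function('u')(M) = Add(Add(13, 36), M) = Add(49, M))
Pow(Add(Function('u')(22), 87542), -1) = Pow(Add(Add(49, 22), 87542), -1) = Pow(Add(71, 87542), -1) = Pow(87613, -1) = Rational(1, 87613)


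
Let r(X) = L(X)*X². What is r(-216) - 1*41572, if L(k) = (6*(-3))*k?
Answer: 181356956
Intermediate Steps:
L(k) = -18*k
r(X) = -18*X³ (r(X) = (-18*X)*X² = -18*X³)
r(-216) - 1*41572 = -18*(-216)³ - 1*41572 = -18*(-10077696) - 41572 = 181398528 - 41572 = 181356956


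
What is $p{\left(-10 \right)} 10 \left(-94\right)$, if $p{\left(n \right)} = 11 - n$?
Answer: $-19740$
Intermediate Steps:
$p{\left(-10 \right)} 10 \left(-94\right) = \left(11 - -10\right) 10 \left(-94\right) = \left(11 + 10\right) 10 \left(-94\right) = 21 \cdot 10 \left(-94\right) = 210 \left(-94\right) = -19740$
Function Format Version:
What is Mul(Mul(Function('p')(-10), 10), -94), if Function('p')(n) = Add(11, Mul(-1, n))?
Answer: -19740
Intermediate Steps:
Mul(Mul(Function('p')(-10), 10), -94) = Mul(Mul(Add(11, Mul(-1, -10)), 10), -94) = Mul(Mul(Add(11, 10), 10), -94) = Mul(Mul(21, 10), -94) = Mul(210, -94) = -19740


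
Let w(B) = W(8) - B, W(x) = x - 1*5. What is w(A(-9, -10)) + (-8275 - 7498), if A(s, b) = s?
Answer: -15761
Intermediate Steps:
W(x) = -5 + x (W(x) = x - 5 = -5 + x)
w(B) = 3 - B (w(B) = (-5 + 8) - B = 3 - B)
w(A(-9, -10)) + (-8275 - 7498) = (3 - 1*(-9)) + (-8275 - 7498) = (3 + 9) - 15773 = 12 - 15773 = -15761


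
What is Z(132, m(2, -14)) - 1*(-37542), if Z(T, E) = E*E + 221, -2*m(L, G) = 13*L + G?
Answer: 37799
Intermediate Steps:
m(L, G) = -13*L/2 - G/2 (m(L, G) = -(13*L + G)/2 = -(G + 13*L)/2 = -13*L/2 - G/2)
Z(T, E) = 221 + E² (Z(T, E) = E² + 221 = 221 + E²)
Z(132, m(2, -14)) - 1*(-37542) = (221 + (-13/2*2 - ½*(-14))²) - 1*(-37542) = (221 + (-13 + 7)²) + 37542 = (221 + (-6)²) + 37542 = (221 + 36) + 37542 = 257 + 37542 = 37799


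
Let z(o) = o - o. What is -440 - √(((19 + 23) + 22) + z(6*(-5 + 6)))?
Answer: -448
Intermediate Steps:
z(o) = 0
-440 - √(((19 + 23) + 22) + z(6*(-5 + 6))) = -440 - √(((19 + 23) + 22) + 0) = -440 - √((42 + 22) + 0) = -440 - √(64 + 0) = -440 - √64 = -440 - 1*8 = -440 - 8 = -448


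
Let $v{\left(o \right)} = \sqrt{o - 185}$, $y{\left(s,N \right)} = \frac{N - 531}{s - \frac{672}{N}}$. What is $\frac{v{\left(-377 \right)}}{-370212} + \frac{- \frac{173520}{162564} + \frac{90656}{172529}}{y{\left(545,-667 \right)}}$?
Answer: $\frac{230649188465498}{933808649280479} - \frac{i \sqrt{562}}{370212} \approx 0.247 - 6.4035 \cdot 10^{-5} i$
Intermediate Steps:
$y{\left(s,N \right)} = \frac{-531 + N}{s - \frac{672}{N}}$
$v{\left(o \right)} = \sqrt{-185 + o}$
$\frac{v{\left(-377 \right)}}{-370212} + \frac{- \frac{173520}{162564} + \frac{90656}{172529}}{y{\left(545,-667 \right)}} = \frac{\sqrt{-185 - 377}}{-370212} + \frac{- \frac{173520}{162564} + \frac{90656}{172529}}{\left(-667\right) \frac{1}{-672 - 363515} \left(-531 - 667\right)} = \sqrt{-562} \left(- \frac{1}{370212}\right) + \frac{\left(-173520\right) \frac{1}{162564} + 90656 \cdot \frac{1}{172529}}{\left(-667\right) \frac{1}{-672 - 363515} \left(-1198\right)} = i \sqrt{562} \left(- \frac{1}{370212}\right) + \frac{- \frac{14460}{13547} + \frac{90656}{172529}}{\left(-667\right) \frac{1}{-364187} \left(-1198\right)} = - \frac{i \sqrt{562}}{370212} - \frac{1266652508}{2337250363 \left(\left(-667\right) \left(- \frac{1}{364187}\right) \left(-1198\right)\right)} = - \frac{i \sqrt{562}}{370212} - \frac{1266652508}{2337250363 \left(- \frac{799066}{364187}\right)} = - \frac{i \sqrt{562}}{370212} - - \frac{230649188465498}{933808649280479} = - \frac{i \sqrt{562}}{370212} + \frac{230649188465498}{933808649280479} = \frac{230649188465498}{933808649280479} - \frac{i \sqrt{562}}{370212}$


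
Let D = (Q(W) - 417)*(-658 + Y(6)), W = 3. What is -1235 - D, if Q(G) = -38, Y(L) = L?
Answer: -297895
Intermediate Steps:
D = 296660 (D = (-38 - 417)*(-658 + 6) = -455*(-652) = 296660)
-1235 - D = -1235 - 1*296660 = -1235 - 296660 = -297895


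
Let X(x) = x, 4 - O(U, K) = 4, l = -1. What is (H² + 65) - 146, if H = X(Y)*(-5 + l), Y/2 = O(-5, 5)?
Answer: -81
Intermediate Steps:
O(U, K) = 0 (O(U, K) = 4 - 1*4 = 4 - 4 = 0)
Y = 0 (Y = 2*0 = 0)
H = 0 (H = 0*(-5 - 1) = 0*(-6) = 0)
(H² + 65) - 146 = (0² + 65) - 146 = (0 + 65) - 146 = 65 - 146 = -81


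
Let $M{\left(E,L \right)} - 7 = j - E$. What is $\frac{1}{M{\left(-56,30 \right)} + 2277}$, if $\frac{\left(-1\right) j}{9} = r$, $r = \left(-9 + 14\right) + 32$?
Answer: $\frac{1}{2007} \approx 0.00049826$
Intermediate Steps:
$r = 37$ ($r = 5 + 32 = 37$)
$j = -333$ ($j = \left(-9\right) 37 = -333$)
$M{\left(E,L \right)} = -326 - E$ ($M{\left(E,L \right)} = 7 - \left(333 + E\right) = -326 - E$)
$\frac{1}{M{\left(-56,30 \right)} + 2277} = \frac{1}{\left(-326 - -56\right) + 2277} = \frac{1}{\left(-326 + 56\right) + 2277} = \frac{1}{-270 + 2277} = \frac{1}{2007}$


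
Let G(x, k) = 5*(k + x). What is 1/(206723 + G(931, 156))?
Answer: 1/212158 ≈ 4.7135e-6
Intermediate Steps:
G(x, k) = 5*k + 5*x
1/(206723 + G(931, 156)) = 1/(206723 + (5*156 + 5*931)) = 1/(206723 + (780 + 4655)) = 1/(206723 + 5435) = 1/212158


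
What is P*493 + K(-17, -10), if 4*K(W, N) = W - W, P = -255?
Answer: -125715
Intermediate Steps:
K(W, N) = 0 (K(W, N) = (W - W)/4 = (¼)*0 = 0)
P*493 + K(-17, -10) = -255*493 + 0 = -125715 + 0 = -125715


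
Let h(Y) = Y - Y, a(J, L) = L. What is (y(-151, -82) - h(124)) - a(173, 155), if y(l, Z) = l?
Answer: -306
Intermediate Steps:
h(Y) = 0
(y(-151, -82) - h(124)) - a(173, 155) = (-151 - 1*0) - 1*155 = (-151 + 0) - 155 = -151 - 155 = -306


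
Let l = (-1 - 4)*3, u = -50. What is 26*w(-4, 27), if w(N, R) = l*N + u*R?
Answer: -33540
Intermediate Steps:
l = -15 (l = -5*3 = -15)
w(N, R) = -50*R - 15*N (w(N, R) = -15*N - 50*R = -50*R - 15*N)
26*w(-4, 27) = 26*(-50*27 - 15*(-4)) = 26*(-1350 + 60) = 26*(-1290) = -33540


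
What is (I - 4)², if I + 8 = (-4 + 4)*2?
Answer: 144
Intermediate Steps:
I = -8 (I = -8 + (-4 + 4)*2 = -8 + 0*2 = -8 + 0 = -8)
(I - 4)² = (-8 - 4)² = (-12)² = 144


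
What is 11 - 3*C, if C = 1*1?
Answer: 8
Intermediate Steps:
C = 1
11 - 3*C = 11 - 3*1 = 11 - 3 = 8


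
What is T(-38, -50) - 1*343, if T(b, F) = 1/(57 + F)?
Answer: -2400/7 ≈ -342.86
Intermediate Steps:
T(-38, -50) - 1*343 = 1/(57 - 50) - 1*343 = 1/7 - 343 = ⅐ - 343 = -2400/7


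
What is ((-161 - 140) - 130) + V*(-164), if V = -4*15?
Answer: 9409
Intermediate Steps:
V = -60 (V = -1*60 = -60)
((-161 - 140) - 130) + V*(-164) = ((-161 - 140) - 130) - 60*(-164) = (-301 - 130) + 9840 = -431 + 9840 = 9409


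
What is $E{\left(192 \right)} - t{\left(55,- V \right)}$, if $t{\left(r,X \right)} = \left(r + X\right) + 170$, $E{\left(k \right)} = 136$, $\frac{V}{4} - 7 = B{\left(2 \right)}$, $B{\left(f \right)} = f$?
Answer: $-53$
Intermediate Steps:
$V = 36$ ($V = 28 + 4 \cdot 2 = 28 + 8 = 36$)
$t{\left(r,X \right)} = 170 + X + r$ ($t{\left(r,X \right)} = \left(X + r\right) + 170 = 170 + X + r$)
$E{\left(192 \right)} - t{\left(55,- V \right)} = 136 - \left(170 - 36 + 55\right) = 136 - 189 = -53$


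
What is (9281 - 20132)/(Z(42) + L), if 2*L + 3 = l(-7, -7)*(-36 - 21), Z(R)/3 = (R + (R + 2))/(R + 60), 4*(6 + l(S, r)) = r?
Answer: -1475736/30179 ≈ -48.899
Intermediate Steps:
l(S, r) = -6 + r/4
Z(R) = 3*(2 + 2*R)/(60 + R) (Z(R) = 3*((R + (R + 2))/(R + 60)) = 3*((R + (2 + R))/(60 + R)) = 3*((2 + 2*R)/(60 + R)) = 3*(2 + 2*R)/(60 + R))
L = 1755/8 (L = -3/2 + ((-6 + (1/4)*(-7))*(-36 - 21))/2 = -3/2 + ((-6 - 7/4)*(-57))/2 = -3/2 + (-31/4*(-57))/2 = -3/2 + (1/2)*(1767/4) = -3/2 + 1767/8 = 1755/8 ≈ 219.38)
(9281 - 20132)/(Z(42) + L) = (9281 - 20132)/(6*(1 + 42)/(60 + 42) + 1755/8) = -10851/(6*43/102 + 1755/8) = -10851/(6*(1/102)*43 + 1755/8) = -10851/(43/17 + 1755/8) = -10851/30179/136 = -10851*136/30179 = -1475736/30179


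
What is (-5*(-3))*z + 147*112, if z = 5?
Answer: 16539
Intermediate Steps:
(-5*(-3))*z + 147*112 = -5*(-3)*5 + 147*112 = 15*5 + 16464 = 75 + 16464 = 16539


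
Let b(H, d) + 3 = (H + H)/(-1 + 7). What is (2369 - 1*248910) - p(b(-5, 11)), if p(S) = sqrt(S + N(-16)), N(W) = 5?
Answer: -246541 - sqrt(3)/3 ≈ -2.4654e+5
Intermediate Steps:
b(H, d) = -3 + H/3 (b(H, d) = -3 + (H + H)/(-1 + 7) = -3 + (2*H)/6 = -3 + (2*H)*(1/6) = -3 + H/3)
p(S) = sqrt(5 + S) (p(S) = sqrt(S + 5) = sqrt(5 + S))
(2369 - 1*248910) - p(b(-5, 11)) = (2369 - 1*248910) - sqrt(5 + (-3 + (1/3)*(-5))) = (2369 - 248910) - sqrt(5 + (-3 - 5/3)) = -246541 - sqrt(5 - 14/3) = -246541 - sqrt(1/3) = -246541 - sqrt(3)/3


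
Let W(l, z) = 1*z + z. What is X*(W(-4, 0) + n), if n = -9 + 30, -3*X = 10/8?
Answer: -35/4 ≈ -8.7500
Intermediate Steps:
W(l, z) = 2*z (W(l, z) = z + z = 2*z)
X = -5/12 (X = -10/(3*8) = -⅓*5/4 = -5/12 ≈ -0.41667)
n = 21
X*(W(-4, 0) + n) = -5*(2*0 + 21)/12 = -5*(0 + 21)/12 = -5/12*21 = -35/4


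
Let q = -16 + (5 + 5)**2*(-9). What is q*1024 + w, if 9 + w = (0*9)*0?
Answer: -937993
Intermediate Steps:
w = -9 (w = -9 + (0*9)*0 = -9 + 0*0 = -9 + 0 = -9)
q = -916 (q = -16 + 10**2*(-9) = -16 + 100*(-9) = -16 - 900 = -916)
q*1024 + w = -916*1024 - 9 = -937984 - 9 = -937993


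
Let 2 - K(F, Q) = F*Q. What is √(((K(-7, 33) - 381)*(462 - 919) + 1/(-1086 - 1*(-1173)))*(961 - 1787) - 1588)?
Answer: I*√422871957618/87 ≈ 7474.6*I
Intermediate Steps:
K(F, Q) = 2 - F*Q
√(((K(-7, 33) - 381)*(462 - 919) + 1/(-1086 - 1*(-1173)))*(961 - 1787) - 1588) = √((((2 - 1*(-7)*33) - 381)*(462 - 919) + 1/(-1086 - 1*(-1173)))*(961 - 1787) - 1588) = √((((2 + 231) - 381)*(-457) + 1/(-1086 + 1173))*(-826) - 1588) = √(((233 - 381)*(-457) + 1/87)*(-826) - 1588) = √((-148*(-457) + 1/87)*(-826) - 1588) = √((67636 + 1/87)*(-826) - 1588) = √((5884333/87)*(-826) - 1588) = √(-4860459058/87 - 1588) = √(-4860597214/87) = I*√422871957618/87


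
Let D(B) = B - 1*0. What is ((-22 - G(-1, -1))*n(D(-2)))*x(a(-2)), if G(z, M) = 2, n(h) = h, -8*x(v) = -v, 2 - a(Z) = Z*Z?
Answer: -12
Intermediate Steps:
D(B) = B (D(B) = B + 0 = B)
a(Z) = 2 - Z**2 (a(Z) = 2 - Z*Z = 2 - Z**2)
x(v) = v/8 (x(v) = -(-1)*v/8 = v/8)
((-22 - G(-1, -1))*n(D(-2)))*x(a(-2)) = ((-22 - 1*2)*(-2))*((2 - 1*(-2)**2)/8) = ((-22 - 2)*(-2))*((2 - 1*4)/8) = (-24*(-2))*((2 - 4)/8) = 48*((1/8)*(-2)) = 48*(-1/4) = -12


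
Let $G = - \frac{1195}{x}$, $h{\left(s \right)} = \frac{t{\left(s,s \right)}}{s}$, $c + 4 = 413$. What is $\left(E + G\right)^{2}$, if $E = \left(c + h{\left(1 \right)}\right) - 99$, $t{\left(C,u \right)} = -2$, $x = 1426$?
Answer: $\frac{191855388169}{2033476} \approx 94349.0$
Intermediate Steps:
$c = 409$ ($c = -4 + 413 = 409$)
$h{\left(s \right)} = - \frac{2}{s}$
$G = - \frac{1195}{1426} \approx -0.83801$
$E = 308$ ($E = \left(409 - \frac{2}{1}\right) - 99 = \left(409 - 2\right) - 99 = 407 - 99 = 308$)
$\left(E + G\right)^{2} = \left(308 - \frac{1195}{1426}\right)^{2} = \left(\frac{438013}{1426}\right)^{2} = \frac{191855388169}{2033476}$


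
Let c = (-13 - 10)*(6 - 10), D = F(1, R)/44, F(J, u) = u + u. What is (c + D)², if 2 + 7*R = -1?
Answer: 200647225/23716 ≈ 8460.4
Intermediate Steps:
R = -3/7 (R = -2/7 + (⅐)*(-1) = -2/7 - ⅐ = -3/7 ≈ -0.42857)
F(J, u) = 2*u
D = -3/154 (D = (2*(-3/7))/44 = -6/7*1/44 = -3/154 ≈ -0.019481)
c = 92 (c = -23*(-4) = 92)
(c + D)² = (92 - 3/154)² = (14165/154)² = 200647225/23716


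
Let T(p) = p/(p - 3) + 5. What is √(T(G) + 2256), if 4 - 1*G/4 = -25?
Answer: 3*√3209313/113 ≈ 47.561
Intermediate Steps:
G = 116 (G = 16 - 4*(-25) = 16 + 100 = 116)
T(p) = 5 + p/(-3 + p) (T(p) = p/(-3 + p) + 5 = 5 + p/(-3 + p))
√(T(G) + 2256) = √(3*(-5 + 2*116)/(-3 + 116) + 2256) = √(3*(-5 + 232)/113 + 2256) = √(3*(1/113)*227 + 2256) = √(681/113 + 2256) = √(255609/113) = 3*√3209313/113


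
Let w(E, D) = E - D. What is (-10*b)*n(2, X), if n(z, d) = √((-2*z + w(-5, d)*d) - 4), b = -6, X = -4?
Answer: 120*I ≈ 120.0*I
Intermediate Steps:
n(z, d) = √(-4 - 2*z + d*(-5 - d)) (n(z, d) = √((-2*z + (-5 - d)*d) - 4) = √((-2*z + d*(-5 - d)) - 4) = √(-4 - 2*z + d*(-5 - d)))
(-10*b)*n(2, X) = (-10*(-6))*√(-4 - 2*2 - 4*(-5 - 1*(-4))) = 60*√(-4 - 4 - 4*(-5 + 4)) = 60*√(-4 - 4 - 4*(-1)) = 60*√(-4 - 4 + 4) = 60*√(-4) = 60*(2*I) = 120*I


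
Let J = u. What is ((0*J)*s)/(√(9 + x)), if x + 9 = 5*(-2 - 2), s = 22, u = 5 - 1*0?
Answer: 0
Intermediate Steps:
u = 5 (u = 5 + 0 = 5)
J = 5
x = -29 (x = -9 + 5*(-2 - 2) = -9 + 5*(-4) = -9 - 20 = -29)
((0*J)*s)/(√(9 + x)) = ((0*5)*22)/(√(9 - 29)) = (0*22)/(√(-20)) = 0/((2*I*√5)) = 0*(-I*√5/10) = 0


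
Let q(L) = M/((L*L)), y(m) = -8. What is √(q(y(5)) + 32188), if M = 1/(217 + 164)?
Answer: √299036305533/3048 ≈ 179.41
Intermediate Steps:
M = 1/381 ≈ 0.0026247
q(L) = 1/(381*L²) (q(L) = 1/(381*((L*L))) = 1/(381*(L²)) = 1/(381*L²))
√(q(y(5)) + 32188) = √((1/381)/(-8)² + 32188) = √((1/381)*(1/64) + 32188) = √(1/24384 + 32188) = √(784872193/24384) = √299036305533/3048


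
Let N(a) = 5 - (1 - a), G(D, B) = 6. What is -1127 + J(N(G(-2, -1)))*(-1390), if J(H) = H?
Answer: -15027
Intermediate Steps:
N(a) = 4 + a (N(a) = 5 + (-1 + a) = 4 + a)
-1127 + J(N(G(-2, -1)))*(-1390) = -1127 + (4 + 6)*(-1390) = -1127 + 10*(-1390) = -1127 - 13900 = -15027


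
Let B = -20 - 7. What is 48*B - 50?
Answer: -1346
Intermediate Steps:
B = -27
48*B - 50 = 48*(-27) - 50 = -1296 - 50 = -1346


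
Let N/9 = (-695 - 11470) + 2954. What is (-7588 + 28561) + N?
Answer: -61926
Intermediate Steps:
N = -82899 (N = 9*((-695 - 11470) + 2954) = 9*(-12165 + 2954) = 9*(-9211) = -82899)
(-7588 + 28561) + N = (-7588 + 28561) - 82899 = 20973 - 82899 = -61926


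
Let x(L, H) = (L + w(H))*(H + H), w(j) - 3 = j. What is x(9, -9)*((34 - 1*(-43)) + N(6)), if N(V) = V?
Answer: -4482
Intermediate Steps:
w(j) = 3 + j
x(L, H) = 2*H*(3 + H + L) (x(L, H) = (L + (3 + H))*(H + H) = (3 + H + L)*(2*H) = 2*H*(3 + H + L))
x(9, -9)*((34 - 1*(-43)) + N(6)) = (2*(-9)*(3 - 9 + 9))*((34 - 1*(-43)) + 6) = (2*(-9)*3)*((34 + 43) + 6) = -54*(77 + 6) = -54*83 = -4482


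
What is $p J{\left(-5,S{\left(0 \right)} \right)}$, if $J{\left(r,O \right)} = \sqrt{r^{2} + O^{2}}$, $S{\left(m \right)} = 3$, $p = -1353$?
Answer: $- 1353 \sqrt{34} \approx -7889.3$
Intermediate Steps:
$J{\left(r,O \right)} = \sqrt{O^{2} + r^{2}}$
$p J{\left(-5,S{\left(0 \right)} \right)} = - 1353 \sqrt{3^{2} + \left(-5\right)^{2}} = - 1353 \sqrt{9 + 25} = - 1353 \sqrt{34}$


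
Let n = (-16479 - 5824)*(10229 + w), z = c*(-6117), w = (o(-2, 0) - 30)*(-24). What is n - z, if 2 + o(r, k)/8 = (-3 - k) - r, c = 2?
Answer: -257029841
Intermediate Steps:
o(r, k) = -40 - 8*k - 8*r (o(r, k) = -16 + 8*((-3 - k) - r) = -16 + 8*(-3 - k - r) = -16 + (-24 - 8*k - 8*r) = -40 - 8*k - 8*r)
w = 1296 (w = ((-40 - 8*0 - 8*(-2)) - 30)*(-24) = ((-40 + 0 + 16) - 30)*(-24) = (-24 - 30)*(-24) = -54*(-24) = 1296)
z = -12234 (z = 2*(-6117) = -12234)
n = -257042075 (n = (-16479 - 5824)*(10229 + 1296) = -22303*11525 = -257042075)
n - z = -257042075 - 1*(-12234) = -257042075 + 12234 = -257029841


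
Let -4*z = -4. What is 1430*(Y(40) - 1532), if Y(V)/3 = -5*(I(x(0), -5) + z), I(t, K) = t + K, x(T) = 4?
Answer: -2190760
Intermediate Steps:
I(t, K) = K + t
z = 1 (z = -1/4*(-4) = 1)
Y(V) = 0 (Y(V) = 3*(-5*((-5 + 4) + 1)) = 3*(-5*(-1 + 1)) = 3*(-5*0) = 3*0 = 0)
1430*(Y(40) - 1532) = 1430*(0 - 1532) = 1430*(-1532) = -2190760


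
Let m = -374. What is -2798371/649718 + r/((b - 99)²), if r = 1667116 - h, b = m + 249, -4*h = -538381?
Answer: 1710590506705/65200500736 ≈ 26.236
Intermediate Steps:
h = 538381/4 (h = -¼*(-538381) = 538381/4 ≈ 1.3460e+5)
b = -125 (b = -374 + 249 = -125)
r = 6130083/4 (r = 1667116 - 1*538381/4 = 1667116 - 538381/4 = 6130083/4 ≈ 1.5325e+6)
-2798371/649718 + r/((b - 99)²) = -2798371/649718 + 6130083/(4*((-125 - 99)²)) = -2798371*1/649718 + 6130083/(4*((-224)²)) = -2798371/649718 + (6130083/4)/50176 = -2798371/649718 + (6130083/4)*(1/50176) = -2798371/649718 + 6130083/200704 = 1710590506705/65200500736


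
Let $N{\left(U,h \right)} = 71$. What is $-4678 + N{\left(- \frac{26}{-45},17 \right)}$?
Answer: $-4607$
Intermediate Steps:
$-4678 + N{\left(- \frac{26}{-45},17 \right)} = -4678 + 71 = -4607$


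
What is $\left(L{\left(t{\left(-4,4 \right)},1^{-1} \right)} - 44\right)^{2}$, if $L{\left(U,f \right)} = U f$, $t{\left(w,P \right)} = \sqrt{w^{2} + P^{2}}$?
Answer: $1968 - 352 \sqrt{2} \approx 1470.2$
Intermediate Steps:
$t{\left(w,P \right)} = \sqrt{P^{2} + w^{2}}$
$\left(L{\left(t{\left(-4,4 \right)},1^{-1} \right)} - 44\right)^{2} = \left(\frac{\sqrt{4^{2} + \left(-4\right)^{2}}}{1} - 44\right)^{2} = \left(\sqrt{16 + 16} \cdot 1 - 44\right)^{2} = \left(\sqrt{32} \cdot 1 - 44\right)^{2} = \left(4 \sqrt{2} \cdot 1 - 44\right)^{2} = \left(4 \sqrt{2} - 44\right)^{2} = \left(-44 + 4 \sqrt{2}\right)^{2}$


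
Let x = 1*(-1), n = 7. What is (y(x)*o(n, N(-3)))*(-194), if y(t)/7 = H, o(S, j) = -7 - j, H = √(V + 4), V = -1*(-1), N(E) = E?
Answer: 5432*√5 ≈ 12146.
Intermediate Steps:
x = -1
V = 1
H = √5 (H = √(1 + 4) = √5 ≈ 2.2361)
y(t) = 7*√5
(y(x)*o(n, N(-3)))*(-194) = ((7*√5)*(-7 - 1*(-3)))*(-194) = ((7*√5)*(-7 + 3))*(-194) = ((7*√5)*(-4))*(-194) = -28*√5*(-194) = 5432*√5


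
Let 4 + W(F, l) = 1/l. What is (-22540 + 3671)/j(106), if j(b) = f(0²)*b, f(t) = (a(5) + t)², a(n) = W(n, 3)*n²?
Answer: -169821/8016250 ≈ -0.021185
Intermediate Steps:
W(F, l) = -4 + 1/l
a(n) = -11*n²/3 (a(n) = (-4 + 1/3)*n² = (-4 + ⅓)*n² = -11*n²/3)
f(t) = (-275/3 + t)² (f(t) = (-11/3*5² + t)² = (-11/3*25 + t)² = (-275/3 + t)²)
j(b) = 75625*b/9 (j(b) = ((-275 + 3*0²)²/9)*b = ((-275 + 3*0)²/9)*b = ((-275 + 0)²/9)*b = ((⅑)*(-275)²)*b = ((⅑)*75625)*b = 75625*b/9)
(-22540 + 3671)/j(106) = (-22540 + 3671)/(((75625/9)*106)) = -18869/8016250/9 = -18869*9/8016250 = -169821/8016250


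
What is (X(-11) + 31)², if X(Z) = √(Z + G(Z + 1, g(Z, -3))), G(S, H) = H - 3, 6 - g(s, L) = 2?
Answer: (31 + I*√10)² ≈ 951.0 + 196.06*I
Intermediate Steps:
g(s, L) = 4 (g(s, L) = 6 - 1*2 = 6 - 2 = 4)
G(S, H) = -3 + H
X(Z) = √(1 + Z) (X(Z) = √(Z + (-3 + 4)) = √(Z + 1) = √(1 + Z))
(X(-11) + 31)² = (√(1 - 11) + 31)² = (√(-10) + 31)² = (I*√10 + 31)² = (31 + I*√10)²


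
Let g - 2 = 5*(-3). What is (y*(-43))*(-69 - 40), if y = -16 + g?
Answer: -135923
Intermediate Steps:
g = -13 (g = 2 + 5*(-3) = 2 - 15 = -13)
y = -29 (y = -16 - 13 = -29)
(y*(-43))*(-69 - 40) = (-29*(-43))*(-69 - 40) = 1247*(-109) = -135923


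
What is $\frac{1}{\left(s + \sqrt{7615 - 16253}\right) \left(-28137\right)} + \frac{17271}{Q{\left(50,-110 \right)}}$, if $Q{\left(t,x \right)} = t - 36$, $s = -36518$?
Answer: $\frac{324027642270012713}{262659197022558} + \frac{i \sqrt{8638}}{37522742431794} \approx 1233.6 + 2.4769 \cdot 10^{-12} i$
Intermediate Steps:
$Q{\left(t,x \right)} = -36 + t$ ($Q{\left(t,x \right)} = t - 36 = -36 + t$)
$\frac{1}{\left(s + \sqrt{7615 - 16253}\right) \left(-28137\right)} + \frac{17271}{Q{\left(50,-110 \right)}} = \frac{1}{\left(-36518 + \sqrt{7615 - 16253}\right) \left(-28137\right)} + \frac{17271}{-36 + 50} = \frac{1}{-36518 + \sqrt{-8638}} \left(- \frac{1}{28137}\right) + \frac{17271}{14} = \frac{1}{-36518 + i \sqrt{8638}} \left(- \frac{1}{28137}\right) + 17271 \cdot \frac{1}{14} = - \frac{1}{28137 \left(-36518 + i \sqrt{8638}\right)} + \frac{17271}{14} = \frac{17271}{14} - \frac{1}{28137 \left(-36518 + i \sqrt{8638}\right)}$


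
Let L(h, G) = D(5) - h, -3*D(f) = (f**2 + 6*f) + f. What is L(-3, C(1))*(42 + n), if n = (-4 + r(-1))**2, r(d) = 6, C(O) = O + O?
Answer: -782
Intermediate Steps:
C(O) = 2*O
D(f) = -7*f/3 - f**2/3 (D(f) = -((f**2 + 6*f) + f)/3 = -(f**2 + 7*f)/3 = -7*f/3 - f**2/3)
n = 4 (n = (-4 + 6)**2 = 2**2 = 4)
L(h, G) = -20 - h (L(h, G) = -1/3*5*(7 + 5) - h = -1/3*5*12 - h = -20 - h)
L(-3, C(1))*(42 + n) = (-20 - 1*(-3))*(42 + 4) = (-20 + 3)*46 = -17*46 = -782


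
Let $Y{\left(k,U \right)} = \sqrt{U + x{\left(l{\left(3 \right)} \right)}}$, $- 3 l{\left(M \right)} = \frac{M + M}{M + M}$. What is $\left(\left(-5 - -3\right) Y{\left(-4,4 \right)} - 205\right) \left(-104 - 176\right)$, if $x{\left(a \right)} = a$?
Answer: $57400 + \frac{560 \sqrt{33}}{3} \approx 58472.0$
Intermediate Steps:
$l{\left(M \right)} = - \frac{1}{3}$ ($l{\left(M \right)} = - \frac{\left(M + M\right) \frac{1}{M + M}}{3} = - \frac{2 M \frac{1}{2 M}}{3} = \left(- \frac{1}{3}\right) 1 = - \frac{1}{3}$)
$Y{\left(k,U \right)} = \sqrt{- \frac{1}{3} + U}$ ($Y{\left(k,U \right)} = \sqrt{U - \frac{1}{3}} = \sqrt{- \frac{1}{3} + U}$)
$\left(\left(-5 - -3\right) Y{\left(-4,4 \right)} - 205\right) \left(-104 - 176\right) = \left(\left(-5 - -3\right) \frac{\sqrt{-3 + 9 \cdot 4}}{3} - 205\right) \left(-104 - 176\right) = \left(\left(-5 + 3\right) \frac{\sqrt{-3 + 36}}{3} - 205\right) \left(-280\right) = \left(- 2 \frac{\sqrt{33}}{3} - 205\right) \left(-280\right) = \left(- \frac{2 \sqrt{33}}{3} - 205\right) \left(-280\right) = \left(-205 - \frac{2 \sqrt{33}}{3}\right) \left(-280\right) = 57400 + \frac{560 \sqrt{33}}{3}$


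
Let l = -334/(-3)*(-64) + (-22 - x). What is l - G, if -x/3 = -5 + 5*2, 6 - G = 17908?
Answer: 32309/3 ≈ 10770.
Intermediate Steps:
G = -17902 (G = 6 - 1*17908 = 6 - 17908 = -17902)
x = -15 (x = -3*(-5 + 5*2) = -3*(-5 + 10) = -3*5 = -15)
l = -21397/3 (l = -334/(-3)*(-64) + (-22 - 1*(-15)) = -334*(-1/3)*(-64) + (-22 + 15) = (334/3)*(-64) - 7 = -21376/3 - 7 = -21397/3 ≈ -7132.3)
l - G = -21397/3 - 1*(-17902) = -21397/3 + 17902 = 32309/3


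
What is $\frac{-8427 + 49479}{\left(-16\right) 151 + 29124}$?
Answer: $\frac{933}{607} \approx 1.5371$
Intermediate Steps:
$\frac{-8427 + 49479}{\left(-16\right) 151 + 29124} = \frac{41052}{-2416 + 29124} = \frac{41052}{26708} = 41052 \cdot \frac{1}{26708} = \frac{933}{607}$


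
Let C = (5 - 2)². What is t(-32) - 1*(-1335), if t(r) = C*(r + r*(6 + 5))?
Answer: -2121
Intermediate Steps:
C = 9 (C = 3² = 9)
t(r) = 108*r (t(r) = 9*(r + r*(6 + 5)) = 9*(r + r*11) = 9*(r + 11*r) = 9*(12*r) = 108*r)
t(-32) - 1*(-1335) = 108*(-32) - 1*(-1335) = -3456 + 1335 = -2121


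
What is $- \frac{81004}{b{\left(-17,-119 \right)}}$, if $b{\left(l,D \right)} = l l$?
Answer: $- \frac{81004}{289} \approx -280.29$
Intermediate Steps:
$b{\left(l,D \right)} = l^{2}$
$- \frac{81004}{b{\left(-17,-119 \right)}} = - \frac{81004}{\left(-17\right)^{2}} = - \frac{81004}{289}$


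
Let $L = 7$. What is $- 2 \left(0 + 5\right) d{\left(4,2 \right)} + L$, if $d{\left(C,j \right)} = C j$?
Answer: $-73$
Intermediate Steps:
$- 2 \left(0 + 5\right) d{\left(4,2 \right)} + L = - 2 \left(0 + 5\right) 4 \cdot 2 + 7 = \left(-2\right) 5 \cdot 8 + 7 = \left(-10\right) 8 + 7 = -80 + 7 = -73$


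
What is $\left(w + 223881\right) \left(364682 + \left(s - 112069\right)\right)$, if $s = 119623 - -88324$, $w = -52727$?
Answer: $78826686240$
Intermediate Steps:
$s = 207947$ ($s = 119623 + 88324 = 207947$)
$\left(w + 223881\right) \left(364682 + \left(s - 112069\right)\right) = \left(-52727 + 223881\right) \left(364682 + \left(207947 - 112069\right)\right) = 171154 \left(364682 + \left(207947 - 112069\right)\right) = 171154 \left(364682 + 95878\right) = 171154 \cdot 460560 = 78826686240$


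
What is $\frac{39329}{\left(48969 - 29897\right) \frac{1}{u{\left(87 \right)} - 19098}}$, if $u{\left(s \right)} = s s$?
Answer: $- \frac{453424041}{19072} \approx -23774.0$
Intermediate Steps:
$u{\left(s \right)} = s^{2}$
$\frac{39329}{\left(48969 - 29897\right) \frac{1}{u{\left(87 \right)} - 19098}} = \frac{39329}{\left(48969 - 29897\right) \frac{1}{87^{2} - 19098}} = \frac{39329}{19072 \frac{1}{7569 - 19098}} = \frac{39329}{19072 \frac{1}{-11529}} = \frac{39329}{19072 \left(- \frac{1}{11529}\right)} = \frac{39329}{- \frac{19072}{11529}} = 39329 \left(- \frac{11529}{19072}\right) = - \frac{453424041}{19072}$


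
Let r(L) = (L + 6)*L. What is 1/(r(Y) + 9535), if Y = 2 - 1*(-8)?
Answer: 1/9695 ≈ 0.00010315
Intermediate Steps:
Y = 10 (Y = 2 + 8 = 10)
r(L) = L*(6 + L) (r(L) = (6 + L)*L = L*(6 + L))
1/(r(Y) + 9535) = 1/(10*(6 + 10) + 9535) = 1/(10*16 + 9535) = 1/(160 + 9535) = 1/9695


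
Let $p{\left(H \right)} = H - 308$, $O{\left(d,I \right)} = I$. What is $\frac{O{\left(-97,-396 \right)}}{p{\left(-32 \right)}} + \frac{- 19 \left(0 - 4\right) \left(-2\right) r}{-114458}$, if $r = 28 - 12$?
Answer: $\frac{5769031}{4864465} \approx 1.186$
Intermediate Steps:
$r = 16$
$p{\left(H \right)} = -308 + H$
$\frac{O{\left(-97,-396 \right)}}{p{\left(-32 \right)}} + \frac{- 19 \left(0 - 4\right) \left(-2\right) r}{-114458} = - \frac{396}{-308 - 32} + \frac{- 19 \left(0 - 4\right) \left(-2\right) 16}{-114458} = - \frac{396}{-340} + - 19 \left(\left(-4\right) \left(-2\right)\right) 16 \left(- \frac{1}{114458}\right) = \left(-396\right) \left(- \frac{1}{340}\right) + \left(-19\right) 8 \cdot 16 \left(- \frac{1}{114458}\right) = \frac{99}{85} + \left(-152\right) 16 \left(- \frac{1}{114458}\right) = \frac{99}{85} - - \frac{1216}{57229} = \frac{99}{85} + \frac{1216}{57229} = \frac{5769031}{4864465}$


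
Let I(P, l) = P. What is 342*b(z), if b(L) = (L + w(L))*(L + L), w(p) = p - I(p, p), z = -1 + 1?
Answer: 0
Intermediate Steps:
z = 0
w(p) = 0 (w(p) = p - p = 0)
b(L) = 2*L**2 (b(L) = (L + 0)*(L + L) = L*(2*L) = 2*L**2)
342*b(z) = 342*(2*0**2) = 342*(2*0) = 342*0 = 0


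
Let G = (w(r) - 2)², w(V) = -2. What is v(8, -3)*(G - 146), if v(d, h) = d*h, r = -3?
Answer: 3120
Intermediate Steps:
G = 16 (G = (-2 - 2)² = (-4)² = 16)
v(8, -3)*(G - 146) = (8*(-3))*(16 - 146) = -24*(-130) = 3120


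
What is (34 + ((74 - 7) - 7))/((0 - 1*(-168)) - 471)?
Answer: -94/303 ≈ -0.31023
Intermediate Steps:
(34 + ((74 - 7) - 7))/((0 - 1*(-168)) - 471) = (34 + (67 - 7))/((0 + 168) - 471) = (34 + 60)/(168 - 471) = 94/(-303) = 94*(-1/303) = -94/303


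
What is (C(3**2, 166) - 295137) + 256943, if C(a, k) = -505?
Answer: -38699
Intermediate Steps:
(C(3**2, 166) - 295137) + 256943 = (-505 - 295137) + 256943 = -295642 + 256943 = -38699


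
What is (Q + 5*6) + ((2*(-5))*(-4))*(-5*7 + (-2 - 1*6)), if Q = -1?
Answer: -1691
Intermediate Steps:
(Q + 5*6) + ((2*(-5))*(-4))*(-5*7 + (-2 - 1*6)) = (-1 + 5*6) + ((2*(-5))*(-4))*(-5*7 + (-2 - 1*6)) = (-1 + 30) + (-10*(-4))*(-35 + (-2 - 6)) = 29 + 40*(-35 - 8) = 29 + 40*(-43) = 29 - 1720 = -1691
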